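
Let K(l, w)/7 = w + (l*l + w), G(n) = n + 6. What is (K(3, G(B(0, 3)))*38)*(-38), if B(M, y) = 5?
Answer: -313348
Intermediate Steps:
G(n) = 6 + n
K(l, w) = 7*l² + 14*w (K(l, w) = 7*(w + (l*l + w)) = 7*(w + (l² + w)) = 7*(w + (w + l²)) = 7*(l² + 2*w) = 7*l² + 14*w)
(K(3, G(B(0, 3)))*38)*(-38) = ((7*3² + 14*(6 + 5))*38)*(-38) = ((7*9 + 14*11)*38)*(-38) = ((63 + 154)*38)*(-38) = (217*38)*(-38) = 8246*(-38) = -313348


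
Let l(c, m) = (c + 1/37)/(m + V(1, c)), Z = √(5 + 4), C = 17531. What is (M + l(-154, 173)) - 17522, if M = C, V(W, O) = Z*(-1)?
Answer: 50913/6290 ≈ 8.0943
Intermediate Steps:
Z = 3 (Z = √9 = 3)
V(W, O) = -3 (V(W, O) = 3*(-1) = -3)
M = 17531
l(c, m) = (1/37 + c)/(-3 + m) (l(c, m) = (c + 1/37)/(m - 3) = (c + 1/37)/(-3 + m) = (1/37 + c)/(-3 + m))
(M + l(-154, 173)) - 17522 = (17531 + (1/37 - 154)/(-3 + 173)) - 17522 = (17531 - 5697/37/170) - 17522 = (17531 + (1/170)*(-5697/37)) - 17522 = (17531 - 5697/6290) - 17522 = 110264293/6290 - 17522 = 50913/6290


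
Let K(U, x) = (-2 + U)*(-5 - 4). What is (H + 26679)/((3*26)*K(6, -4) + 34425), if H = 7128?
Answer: 11269/10539 ≈ 1.0693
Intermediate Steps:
K(U, x) = 18 - 9*U (K(U, x) = (-2 + U)*(-9) = 18 - 9*U)
(H + 26679)/((3*26)*K(6, -4) + 34425) = (7128 + 26679)/((3*26)*(18 - 9*6) + 34425) = 33807/(78*(18 - 54) + 34425) = 33807/(78*(-36) + 34425) = 33807/(-2808 + 34425) = 33807/31617 = 33807*(1/31617) = 11269/10539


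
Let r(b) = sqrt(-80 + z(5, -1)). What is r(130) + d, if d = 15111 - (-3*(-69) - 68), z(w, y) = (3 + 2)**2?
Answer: 14972 + I*sqrt(55) ≈ 14972.0 + 7.4162*I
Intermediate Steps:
z(w, y) = 25 (z(w, y) = 5**2 = 25)
d = 14972 (d = 15111 - (207 - 68) = 15111 - 1*139 = 15111 - 139 = 14972)
r(b) = I*sqrt(55) (r(b) = sqrt(-80 + 25) = sqrt(-55) = I*sqrt(55))
r(130) + d = I*sqrt(55) + 14972 = 14972 + I*sqrt(55)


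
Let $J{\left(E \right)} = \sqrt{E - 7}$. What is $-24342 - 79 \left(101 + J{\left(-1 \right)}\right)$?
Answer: $-32321 - 158 i \sqrt{2} \approx -32321.0 - 223.45 i$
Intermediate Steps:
$J{\left(E \right)} = \sqrt{-7 + E}$
$-24342 - 79 \left(101 + J{\left(-1 \right)}\right) = -24342 - 79 \left(101 + \sqrt{-7 - 1}\right) = -24342 - 79 \left(101 + \sqrt{-8}\right) = -24342 - 79 \left(101 + 2 i \sqrt{2}\right) = -24342 - \left(7979 + 158 i \sqrt{2}\right) = -32321 - 158 i \sqrt{2}$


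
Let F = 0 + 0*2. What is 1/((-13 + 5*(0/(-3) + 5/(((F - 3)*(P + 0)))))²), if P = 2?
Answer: 36/10609 ≈ 0.0033933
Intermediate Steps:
F = 0 (F = 0 + 0 = 0)
1/((-13 + 5*(0/(-3) + 5/(((F - 3)*(P + 0)))))²) = 1/((-13 + 5*(0/(-3) + 5/(((0 - 3)*(2 + 0)))))²) = 1/((-13 + 5*(0*(-⅓) + 5/((-3*2))))²) = 1/((-13 + 5*(0 + 5/(-6)))²) = 1/((-13 + 5*(0 + 5*(-⅙)))²) = 1/((-13 + 5*(0 - ⅚))²) = 1/((-13 + 5*(-⅚))²) = 1/((-13 - 25/6)²) = 1/((-103/6)²) = 1/(10609/36) = 36/10609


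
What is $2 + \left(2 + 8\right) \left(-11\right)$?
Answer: $-108$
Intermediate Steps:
$2 + \left(2 + 8\right) \left(-11\right) = 2 + 10 \left(-11\right) = 2 - 110 = -108$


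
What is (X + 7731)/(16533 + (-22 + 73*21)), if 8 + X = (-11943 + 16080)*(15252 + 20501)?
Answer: 36979471/4511 ≈ 8197.6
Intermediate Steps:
X = 147910153 (X = -8 + (-11943 + 16080)*(15252 + 20501) = -8 + 4137*35753 = -8 + 147910161 = 147910153)
(X + 7731)/(16533 + (-22 + 73*21)) = (147910153 + 7731)/(16533 + (-22 + 73*21)) = 147917884/(16533 + (-22 + 1533)) = 147917884/(16533 + 1511) = 147917884/18044 = 147917884*(1/18044) = 36979471/4511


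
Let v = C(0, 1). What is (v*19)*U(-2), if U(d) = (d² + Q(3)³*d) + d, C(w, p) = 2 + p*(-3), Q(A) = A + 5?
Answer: 19418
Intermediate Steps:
Q(A) = 5 + A
C(w, p) = 2 - 3*p
v = -1 (v = 2 - 3*1 = 2 - 3 = -1)
U(d) = d² + 513*d (U(d) = (d² + (5 + 3)³*d) + d = (d² + 8³*d) + d = (d² + 512*d) + d = d² + 513*d)
(v*19)*U(-2) = (-1*19)*(-2*(513 - 2)) = -(-38)*511 = -19*(-1022) = 19418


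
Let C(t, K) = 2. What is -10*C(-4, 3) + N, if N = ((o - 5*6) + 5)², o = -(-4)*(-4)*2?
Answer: 3229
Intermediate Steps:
o = -32 (o = -1*16*2 = -16*2 = -32)
N = 3249 (N = ((-32 - 5*6) + 5)² = ((-32 - 30) + 5)² = (-62 + 5)² = (-57)² = 3249)
-10*C(-4, 3) + N = -10*2 + 3249 = -20 + 3249 = 3229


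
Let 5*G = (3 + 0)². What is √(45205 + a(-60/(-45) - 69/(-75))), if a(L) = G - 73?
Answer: √1128345/5 ≈ 212.45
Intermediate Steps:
G = 9/5 (G = (3 + 0)²/5 = (⅕)*3² = (⅕)*9 = 9/5 ≈ 1.8000)
a(L) = -356/5 (a(L) = 9/5 - 73 = -356/5)
√(45205 + a(-60/(-45) - 69/(-75))) = √(45205 - 356/5) = √(225669/5) = √1128345/5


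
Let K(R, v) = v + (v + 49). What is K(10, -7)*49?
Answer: 1715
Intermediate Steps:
K(R, v) = 49 + 2*v (K(R, v) = v + (49 + v) = 49 + 2*v)
K(10, -7)*49 = (49 + 2*(-7))*49 = (49 - 14)*49 = 35*49 = 1715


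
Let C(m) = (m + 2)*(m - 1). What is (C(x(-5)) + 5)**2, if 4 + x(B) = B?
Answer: 5625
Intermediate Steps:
x(B) = -4 + B
C(m) = (-1 + m)*(2 + m) (C(m) = (2 + m)*(-1 + m) = (-1 + m)*(2 + m))
(C(x(-5)) + 5)**2 = ((-2 + (-4 - 5) + (-4 - 5)**2) + 5)**2 = ((-2 - 9 + (-9)**2) + 5)**2 = ((-2 - 9 + 81) + 5)**2 = (70 + 5)**2 = 75**2 = 5625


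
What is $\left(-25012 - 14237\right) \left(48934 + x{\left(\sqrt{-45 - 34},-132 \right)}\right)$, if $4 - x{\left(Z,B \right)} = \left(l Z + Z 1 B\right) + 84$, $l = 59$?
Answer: $-1917470646 - 2865177 i \sqrt{79} \approx -1.9175 \cdot 10^{9} - 2.5466 \cdot 10^{7} i$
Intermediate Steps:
$x{\left(Z,B \right)} = -80 - 59 Z - B Z$ ($x{\left(Z,B \right)} = 4 - \left(\left(59 Z + Z 1 B\right) + 84\right) = 4 - \left(\left(59 Z + Z B\right) + 84\right) = 4 - \left(\left(59 Z + B Z\right) + 84\right) = 4 - \left(84 + 59 Z + B Z\right) = -80 - 59 Z - B Z$)
$\left(-25012 - 14237\right) \left(48934 + x{\left(\sqrt{-45 - 34},-132 \right)}\right) = \left(-25012 - 14237\right) \left(48934 - \left(80 - 73 \sqrt{-45 - 34}\right)\right) = - 39249 \left(48934 - \left(80 - 73 i \sqrt{79}\right)\right) = - 39249 \left(48854 + 73 i \sqrt{79}\right) = -1917470646 - 2865177 i \sqrt{79}$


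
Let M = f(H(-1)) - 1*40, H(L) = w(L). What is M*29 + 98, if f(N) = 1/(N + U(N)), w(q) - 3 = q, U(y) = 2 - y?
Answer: -2095/2 ≈ -1047.5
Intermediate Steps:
w(q) = 3 + q
H(L) = 3 + L
f(N) = ½ (f(N) = 1/(N + (2 - N)) = 1/2 = ½)
M = -79/2 (M = ½ - 1*40 = ½ - 40 = -79/2 ≈ -39.500)
M*29 + 98 = -79/2*29 + 98 = -2291/2 + 98 = -2095/2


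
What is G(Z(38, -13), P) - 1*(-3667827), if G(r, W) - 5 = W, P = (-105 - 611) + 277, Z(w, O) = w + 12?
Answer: 3667393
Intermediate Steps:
Z(w, O) = 12 + w
P = -439 (P = -716 + 277 = -439)
G(r, W) = 5 + W
G(Z(38, -13), P) - 1*(-3667827) = (5 - 439) - 1*(-3667827) = -434 + 3667827 = 3667393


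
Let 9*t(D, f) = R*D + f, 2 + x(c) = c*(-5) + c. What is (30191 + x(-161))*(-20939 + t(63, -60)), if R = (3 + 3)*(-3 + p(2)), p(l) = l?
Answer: -1941338179/3 ≈ -6.4711e+8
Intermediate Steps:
R = -6 (R = (3 + 3)*(-3 + 2) = 6*(-1) = -6)
x(c) = -2 - 4*c (x(c) = -2 + (c*(-5) + c) = -2 + (-5*c + c) = -2 - 4*c)
t(D, f) = -2*D/3 + f/9 (t(D, f) = (-6*D + f)/9 = (f - 6*D)/9 = -2*D/3 + f/9)
(30191 + x(-161))*(-20939 + t(63, -60)) = (30191 + (-2 - 4*(-161)))*(-20939 + (-2/3*63 + (1/9)*(-60))) = (30191 + (-2 + 644))*(-20939 + (-42 - 20/3)) = (30191 + 642)*(-20939 - 146/3) = 30833*(-62963/3) = -1941338179/3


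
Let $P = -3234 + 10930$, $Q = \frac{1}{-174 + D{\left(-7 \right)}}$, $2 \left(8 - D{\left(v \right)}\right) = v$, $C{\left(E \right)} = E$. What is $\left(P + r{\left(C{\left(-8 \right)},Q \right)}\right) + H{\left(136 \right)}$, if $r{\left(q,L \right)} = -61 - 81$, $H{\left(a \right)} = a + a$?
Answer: $7826$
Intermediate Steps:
$D{\left(v \right)} = 8 - \frac{v}{2}$
$H{\left(a \right)} = 2 a$
$Q = - \frac{2}{325}$ ($Q = \frac{1}{-174 + \left(8 - - \frac{7}{2}\right)} = \frac{1}{-174 + \left(8 + \frac{7}{2}\right)} = \frac{1}{-174 + \frac{23}{2}} = \frac{1}{- \frac{325}{2}} = - \frac{2}{325} \approx -0.0061538$)
$P = 7696$
$r{\left(q,L \right)} = -142$
$\left(P + r{\left(C{\left(-8 \right)},Q \right)}\right) + H{\left(136 \right)} = \left(7696 - 142\right) + 2 \cdot 136 = 7554 + 272 = 7826$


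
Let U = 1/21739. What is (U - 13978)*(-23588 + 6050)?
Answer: 5329232441658/21739 ≈ 2.4515e+8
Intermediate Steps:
U = 1/21739 ≈ 4.6000e-5
(U - 13978)*(-23588 + 6050) = (1/21739 - 13978)*(-23588 + 6050) = -303867741/21739*(-17538) = 5329232441658/21739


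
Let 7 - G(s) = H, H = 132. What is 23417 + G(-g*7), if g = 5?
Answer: 23292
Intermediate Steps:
G(s) = -125 (G(s) = 7 - 1*132 = 7 - 132 = -125)
23417 + G(-g*7) = 23417 - 125 = 23292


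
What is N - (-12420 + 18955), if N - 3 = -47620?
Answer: -54152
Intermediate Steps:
N = -47617 (N = 3 - 47620 = -47617)
N - (-12420 + 18955) = -47617 - (-12420 + 18955) = -47617 - 1*6535 = -47617 - 6535 = -54152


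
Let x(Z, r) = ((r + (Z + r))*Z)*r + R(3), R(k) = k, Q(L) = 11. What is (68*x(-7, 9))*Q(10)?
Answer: -516120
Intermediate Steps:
x(Z, r) = 3 + Z*r*(Z + 2*r) (x(Z, r) = ((r + (Z + r))*Z)*r + 3 = ((Z + 2*r)*Z)*r + 3 = (Z*(Z + 2*r))*r + 3 = Z*r*(Z + 2*r) + 3 = 3 + Z*r*(Z + 2*r))
(68*x(-7, 9))*Q(10) = (68*(3 + 9*(-7)² + 2*(-7)*9²))*11 = (68*(3 + 9*49 + 2*(-7)*81))*11 = (68*(3 + 441 - 1134))*11 = (68*(-690))*11 = -46920*11 = -516120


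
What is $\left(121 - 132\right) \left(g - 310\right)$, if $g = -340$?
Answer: $7150$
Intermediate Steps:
$\left(121 - 132\right) \left(g - 310\right) = \left(121 - 132\right) \left(-340 - 310\right) = \left(-11\right) \left(-650\right) = 7150$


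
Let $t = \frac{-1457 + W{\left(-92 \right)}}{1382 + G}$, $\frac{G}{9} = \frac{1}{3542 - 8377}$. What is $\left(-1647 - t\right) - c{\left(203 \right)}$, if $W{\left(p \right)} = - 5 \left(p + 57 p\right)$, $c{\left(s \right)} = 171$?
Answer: $- \frac{1115432573}{607451} \approx -1836.3$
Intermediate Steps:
$G = - \frac{9}{4835}$ ($G = \frac{9}{3542 - 8377} = \frac{9}{-4835} = 9 \left(- \frac{1}{4835}\right) = - \frac{9}{4835} \approx -0.0018614$)
$W{\left(p \right)} = - 290 p$ ($W{\left(p \right)} = - 5 \cdot 58 p = - 290 p$)
$t = \frac{11086655}{607451}$ ($t = \frac{-1457 - -26680}{1382 - \frac{9}{4835}} = \frac{-1457 + 26680}{\frac{6681961}{4835}} = 25223 \cdot \frac{4835}{6681961} = \frac{11086655}{607451} \approx 18.251$)
$\left(-1647 - t\right) - c{\left(203 \right)} = \left(-1647 - \frac{11086655}{607451}\right) - 171 = - \frac{1011558452}{607451} - 171 = - \frac{1115432573}{607451}$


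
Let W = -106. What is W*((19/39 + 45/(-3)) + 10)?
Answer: 18656/39 ≈ 478.36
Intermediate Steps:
W*((19/39 + 45/(-3)) + 10) = -106*((19/39 + 45/(-3)) + 10) = -106*((19*(1/39) + 45*(-⅓)) + 10) = -106*((19/39 - 15) + 10) = -106*(-566/39 + 10) = -106*(-176/39) = 18656/39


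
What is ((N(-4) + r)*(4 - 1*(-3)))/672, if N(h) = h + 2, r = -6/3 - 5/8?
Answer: -37/768 ≈ -0.048177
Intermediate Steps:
r = -21/8 (r = -6*⅓ - 5*⅛ = -2 - 5/8 = -21/8 ≈ -2.6250)
N(h) = 2 + h
((N(-4) + r)*(4 - 1*(-3)))/672 = (((2 - 4) - 21/8)*(4 - 1*(-3)))/672 = ((-2 - 21/8)*(4 + 3))*(1/672) = -37/8*7*(1/672) = -259/8*1/672 = -37/768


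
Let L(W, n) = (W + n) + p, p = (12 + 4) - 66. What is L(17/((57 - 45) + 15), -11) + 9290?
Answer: 249200/27 ≈ 9229.6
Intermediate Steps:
p = -50 (p = 16 - 66 = -50)
L(W, n) = -50 + W + n (L(W, n) = (W + n) - 50 = -50 + W + n)
L(17/((57 - 45) + 15), -11) + 9290 = (-50 + 17/((57 - 45) + 15) - 11) + 9290 = (-50 + 17/(12 + 15) - 11) + 9290 = (-50 + 17/27 - 11) + 9290 = -1630/27 + 9290 = 249200/27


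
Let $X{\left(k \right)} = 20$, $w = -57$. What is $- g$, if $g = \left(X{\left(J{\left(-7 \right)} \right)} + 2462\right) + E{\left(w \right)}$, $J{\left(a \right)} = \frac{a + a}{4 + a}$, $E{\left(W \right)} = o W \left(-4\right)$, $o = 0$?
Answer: $-2482$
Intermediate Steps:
$E{\left(W \right)} = 0$ ($E{\left(W \right)} = 0 W \left(-4\right) = 0 \left(-4\right) = 0$)
$J{\left(a \right)} = \frac{2 a}{4 + a}$
$g = 2482$ ($g = \left(20 + 2462\right) + 0 = 2482 + 0 = 2482$)
$- g = \left(-1\right) 2482 = -2482$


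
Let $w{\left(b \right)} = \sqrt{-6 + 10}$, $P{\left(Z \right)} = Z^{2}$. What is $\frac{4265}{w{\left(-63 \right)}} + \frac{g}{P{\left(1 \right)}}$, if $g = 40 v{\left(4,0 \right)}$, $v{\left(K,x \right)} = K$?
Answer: $\frac{4585}{2} \approx 2292.5$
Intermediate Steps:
$w{\left(b \right)} = 2$ ($w{\left(b \right)} = \sqrt{4} = 2$)
$g = 160$ ($g = 40 \cdot 4 = 160$)
$\frac{4265}{w{\left(-63 \right)}} + \frac{g}{P{\left(1 \right)}} = \frac{4265}{2} + \frac{160}{1^{2}} = 4265 \cdot \frac{1}{2} + \frac{160}{1} = \frac{4265}{2} + 160 \cdot 1 = \frac{4265}{2} + 160 = \frac{4585}{2}$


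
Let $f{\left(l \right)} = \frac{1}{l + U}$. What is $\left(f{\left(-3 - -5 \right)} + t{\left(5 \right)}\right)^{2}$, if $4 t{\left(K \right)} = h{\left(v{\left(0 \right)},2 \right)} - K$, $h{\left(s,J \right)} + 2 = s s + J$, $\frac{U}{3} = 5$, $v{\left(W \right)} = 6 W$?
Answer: $\frac{6561}{4624} \approx 1.4189$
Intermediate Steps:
$U = 15$ ($U = 3 \cdot 5 = 15$)
$h{\left(s,J \right)} = -2 + J + s^{2}$ ($h{\left(s,J \right)} = -2 + \left(s s + J\right) = -2 + \left(s^{2} + J\right) = -2 + \left(J + s^{2}\right) = -2 + J + s^{2}$)
$f{\left(l \right)} = \frac{1}{15 + l}$ ($f{\left(l \right)} = \frac{1}{l + 15} = \frac{1}{15 + l}$)
$t{\left(K \right)} = - \frac{K}{4}$ ($t{\left(K \right)} = \frac{\left(-2 + 2 + \left(6 \cdot 0\right)^{2}\right) - K}{4} = \frac{\left(-2 + 2 + 0^{2}\right) - K}{4} = \frac{\left(-2 + 2 + 0\right) - K}{4} = \frac{0 - K}{4} = \frac{\left(-1\right) K}{4} = - \frac{K}{4}$)
$\left(f{\left(-3 - -5 \right)} + t{\left(5 \right)}\right)^{2} = \left(\frac{1}{15 - -2} - \frac{5}{4}\right)^{2} = \left(\frac{1}{15 + \left(-3 + 5\right)} - \frac{5}{4}\right)^{2} = \left(\frac{1}{15 + 2} - \frac{5}{4}\right)^{2} = \left(\frac{1}{17} - \frac{5}{4}\right)^{2} = \left(- \frac{81}{68}\right)^{2} = \frac{6561}{4624}$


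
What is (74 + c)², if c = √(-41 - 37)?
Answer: (74 + I*√78)² ≈ 5398.0 + 1307.1*I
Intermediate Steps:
c = I*√78 (c = √(-78) = I*√78 ≈ 8.8318*I)
(74 + c)² = (74 + I*√78)²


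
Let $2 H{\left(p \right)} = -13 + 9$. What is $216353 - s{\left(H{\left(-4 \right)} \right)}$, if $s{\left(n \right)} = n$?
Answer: $216355$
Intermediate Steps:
$H{\left(p \right)} = -2$ ($H{\left(p \right)} = \frac{-13 + 9}{2} = \frac{1}{2} \left(-4\right) = -2$)
$216353 - s{\left(H{\left(-4 \right)} \right)} = 216353 - -2 = 216353 + 2 = 216355$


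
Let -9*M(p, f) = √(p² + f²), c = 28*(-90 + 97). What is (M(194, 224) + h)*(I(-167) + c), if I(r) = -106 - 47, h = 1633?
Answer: 70219 - 86*√21953/9 ≈ 68803.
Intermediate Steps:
c = 196 (c = 28*7 = 196)
I(r) = -153
M(p, f) = -√(f² + p²)/9 (M(p, f) = -√(p² + f²)/9 = -√(f² + p²)/9)
(M(194, 224) + h)*(I(-167) + c) = (-√(224² + 194²)/9 + 1633)*(-153 + 196) = (-√(50176 + 37636)/9 + 1633)*43 = (-2*√21953/9 + 1633)*43 = (1633 - 2*√21953/9)*43 = 70219 - 86*√21953/9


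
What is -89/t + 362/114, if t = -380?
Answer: 3887/1140 ≈ 3.4096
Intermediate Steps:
-89/t + 362/114 = -89/(-380) + 362/114 = -89*(-1/380) + 362*(1/114) = 89/380 + 181/57 = 3887/1140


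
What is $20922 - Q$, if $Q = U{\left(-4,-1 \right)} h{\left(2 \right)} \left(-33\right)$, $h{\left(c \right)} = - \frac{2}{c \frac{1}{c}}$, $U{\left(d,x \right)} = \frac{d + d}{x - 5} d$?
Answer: $21274$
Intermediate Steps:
$U{\left(d,x \right)} = \frac{2 d^{2}}{-5 + x}$ ($U{\left(d,x \right)} = \frac{2 d}{-5 + x} d = \frac{2 d^{2}}{-5 + x}$)
$h{\left(c \right)} = -2$ ($h{\left(c \right)} = - \frac{2}{1} = \left(-2\right) 1 = -2$)
$Q = -352$ ($Q = \frac{2 \left(-4\right)^{2}}{-5 - 1} \left(-2\right) \left(-33\right) = 2 \cdot 16 \frac{1}{-6} \left(-2\right) \left(-33\right) = 2 \cdot 16 \left(- \frac{1}{6}\right) \left(-2\right) \left(-33\right) = \left(- \frac{16}{3}\right) \left(-2\right) \left(-33\right) = \frac{32}{3} \left(-33\right) = -352$)
$20922 - Q = 20922 - -352 = 20922 + 352 = 21274$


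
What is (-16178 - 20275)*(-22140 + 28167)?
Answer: -219702231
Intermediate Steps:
(-16178 - 20275)*(-22140 + 28167) = -36453*6027 = -219702231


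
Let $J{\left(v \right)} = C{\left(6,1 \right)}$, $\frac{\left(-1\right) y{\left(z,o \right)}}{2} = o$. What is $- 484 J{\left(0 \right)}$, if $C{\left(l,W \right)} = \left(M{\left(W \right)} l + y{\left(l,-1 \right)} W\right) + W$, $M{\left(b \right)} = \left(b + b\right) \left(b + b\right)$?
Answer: $-13068$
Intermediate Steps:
$y{\left(z,o \right)} = - 2 o$
$M{\left(b \right)} = 4 b^{2}$ ($M{\left(b \right)} = 2 b 2 b = 4 b^{2}$)
$C{\left(l,W \right)} = 3 W + 4 l W^{2}$ ($C{\left(l,W \right)} = \left(4 W^{2} l + \left(-2\right) \left(-1\right) W\right) + W = \left(4 l W^{2} + 2 W\right) + W = \left(2 W + 4 l W^{2}\right) + W = 3 W + 4 l W^{2}$)
$J{\left(v \right)} = 27$ ($J{\left(v \right)} = 1 \left(3 + 4 \cdot 1 \cdot 6\right) = 1 \left(3 + 24\right) = 1 \cdot 27 = 27$)
$- 484 J{\left(0 \right)} = \left(-484\right) 27 = -13068$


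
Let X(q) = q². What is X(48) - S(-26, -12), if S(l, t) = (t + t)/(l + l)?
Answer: 29946/13 ≈ 2303.5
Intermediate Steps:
S(l, t) = t/l (S(l, t) = (2*t)/((2*l)) = (2*t)*(1/(2*l)) = t/l)
X(48) - S(-26, -12) = 48² - (-12)/(-26) = 2304 - (-12)*(-1)/26 = 2304 - 1*6/13 = 2304 - 6/13 = 29946/13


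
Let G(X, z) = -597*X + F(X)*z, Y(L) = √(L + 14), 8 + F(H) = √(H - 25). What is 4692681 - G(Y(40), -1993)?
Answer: 4676737 + 1791*√6 + 1993*√(-25 + 3*√6) ≈ 4.6811e+6 + 8373.3*I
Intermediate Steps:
F(H) = -8 + √(-25 + H) (F(H) = -8 + √(H - 25) = -8 + √(-25 + H))
Y(L) = √(14 + L)
G(X, z) = -597*X + z*(-8 + √(-25 + X)) (G(X, z) = -597*X + (-8 + √(-25 + X))*z = -597*X + z*(-8 + √(-25 + X)))
4692681 - G(Y(40), -1993) = 4692681 - (-597*√(14 + 40) - 1993*(-8 + √(-25 + √(14 + 40)))) = 4692681 - (-1791*√6 - 1993*(-8 + √(-25 + √54))) = 4692681 - (-1791*√6 - 1993*(-8 + √(-25 + 3*√6))) = 4692681 - (-1791*√6 + (15944 - 1993*√(-25 + 3*√6))) = 4692681 - (15944 - 1993*√(-25 + 3*√6) - 1791*√6) = 4692681 + (-15944 + 1791*√6 + 1993*√(-25 + 3*√6)) = 4676737 + 1791*√6 + 1993*√(-25 + 3*√6)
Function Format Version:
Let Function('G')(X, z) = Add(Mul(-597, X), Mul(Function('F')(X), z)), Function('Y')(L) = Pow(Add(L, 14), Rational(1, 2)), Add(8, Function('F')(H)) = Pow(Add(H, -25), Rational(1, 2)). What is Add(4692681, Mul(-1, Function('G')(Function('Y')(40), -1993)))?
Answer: Add(4676737, Mul(1791, Pow(6, Rational(1, 2))), Mul(1993, Pow(Add(-25, Mul(3, Pow(6, Rational(1, 2)))), Rational(1, 2)))) ≈ Add(4.6811e+6, Mul(8373.3, I))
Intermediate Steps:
Function('F')(H) = Add(-8, Pow(Add(-25, H), Rational(1, 2))) (Function('F')(H) = Add(-8, Pow(Add(H, -25), Rational(1, 2))) = Add(-8, Pow(Add(-25, H), Rational(1, 2))))
Function('Y')(L) = Pow(Add(14, L), Rational(1, 2))
Function('G')(X, z) = Add(Mul(-597, X), Mul(z, Add(-8, Pow(Add(-25, X), Rational(1, 2))))) (Function('G')(X, z) = Add(Mul(-597, X), Mul(Add(-8, Pow(Add(-25, X), Rational(1, 2))), z)) = Add(Mul(-597, X), Mul(z, Add(-8, Pow(Add(-25, X), Rational(1, 2))))))
Add(4692681, Mul(-1, Function('G')(Function('Y')(40), -1993))) = Add(4692681, Mul(-1, Add(Mul(-597, Pow(Add(14, 40), Rational(1, 2))), Mul(-1993, Add(-8, Pow(Add(-25, Pow(Add(14, 40), Rational(1, 2))), Rational(1, 2))))))) = Add(4692681, Mul(-1, Add(Mul(-597, Pow(54, Rational(1, 2))), Mul(-1993, Add(-8, Pow(Add(-25, Pow(54, Rational(1, 2))), Rational(1, 2))))))) = Add(4692681, Mul(-1, Add(Mul(-597, Mul(3, Pow(6, Rational(1, 2)))), Mul(-1993, Add(-8, Pow(Add(-25, Mul(3, Pow(6, Rational(1, 2)))), Rational(1, 2))))))) = Add(4692681, Mul(-1, Add(Mul(-1791, Pow(6, Rational(1, 2))), Add(15944, Mul(-1993, Pow(Add(-25, Mul(3, Pow(6, Rational(1, 2)))), Rational(1, 2))))))) = Add(4692681, Mul(-1, Add(15944, Mul(-1993, Pow(Add(-25, Mul(3, Pow(6, Rational(1, 2)))), Rational(1, 2))), Mul(-1791, Pow(6, Rational(1, 2)))))) = Add(4692681, Add(-15944, Mul(1791, Pow(6, Rational(1, 2))), Mul(1993, Pow(Add(-25, Mul(3, Pow(6, Rational(1, 2)))), Rational(1, 2))))) = Add(4676737, Mul(1791, Pow(6, Rational(1, 2))), Mul(1993, Pow(Add(-25, Mul(3, Pow(6, Rational(1, 2)))), Rational(1, 2))))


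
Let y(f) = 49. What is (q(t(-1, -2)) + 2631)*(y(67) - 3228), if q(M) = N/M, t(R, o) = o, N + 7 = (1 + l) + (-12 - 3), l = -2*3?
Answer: -16813731/2 ≈ -8.4069e+6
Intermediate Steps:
l = -6
N = -27 (N = -7 + ((1 - 6) + (-12 - 3)) = -7 + (-5 - 15) = -7 - 20 = -27)
q(M) = -27/M
(q(t(-1, -2)) + 2631)*(y(67) - 3228) = (-27/(-2) + 2631)*(49 - 3228) = (-27*(-1/2) + 2631)*(-3179) = (27/2 + 2631)*(-3179) = (5289/2)*(-3179) = -16813731/2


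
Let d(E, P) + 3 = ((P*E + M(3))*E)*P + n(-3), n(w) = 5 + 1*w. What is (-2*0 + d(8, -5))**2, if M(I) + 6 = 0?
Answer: 3381921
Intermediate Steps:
M(I) = -6 (M(I) = -6 + 0 = -6)
n(w) = 5 + w
d(E, P) = -1 + E*P*(-6 + E*P) (d(E, P) = -3 + (((P*E - 6)*E)*P + (5 - 3)) = -3 + (((E*P - 6)*E)*P + 2) = -3 + (((-6 + E*P)*E)*P + 2) = -3 + ((E*(-6 + E*P))*P + 2) = -3 + (E*P*(-6 + E*P) + 2) = -3 + (2 + E*P*(-6 + E*P)) = -1 + E*P*(-6 + E*P))
(-2*0 + d(8, -5))**2 = (-2*0 + (-1 + 8**2*(-5)**2 - 6*8*(-5)))**2 = (0 + (-1 + 64*25 + 240))**2 = (0 + (-1 + 1600 + 240))**2 = (0 + 1839)**2 = 1839**2 = 3381921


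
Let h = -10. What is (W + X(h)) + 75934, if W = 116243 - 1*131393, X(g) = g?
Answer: 60774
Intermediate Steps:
W = -15150 (W = 116243 - 131393 = -15150)
(W + X(h)) + 75934 = (-15150 - 10) + 75934 = -15160 + 75934 = 60774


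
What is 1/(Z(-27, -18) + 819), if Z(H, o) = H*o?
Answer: 1/1305 ≈ 0.00076628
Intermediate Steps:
1/(Z(-27, -18) + 819) = 1/(-27*(-18) + 819) = 1/(486 + 819) = 1/1305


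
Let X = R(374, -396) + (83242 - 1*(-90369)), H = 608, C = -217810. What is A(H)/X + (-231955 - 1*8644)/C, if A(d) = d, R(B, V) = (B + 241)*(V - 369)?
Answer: 2227898533/2020623370 ≈ 1.1026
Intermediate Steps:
R(B, V) = (-369 + V)*(241 + B) (R(B, V) = (241 + B)*(-369 + V) = (-369 + V)*(241 + B))
X = -296864 (X = (-88929 - 369*374 + 241*(-396) + 374*(-396)) + (83242 - 1*(-90369)) = (-88929 - 138006 - 95436 - 148104) + (83242 + 90369) = -470475 + 173611 = -296864)
A(H)/X + (-231955 - 1*8644)/C = 608/(-296864) + (-231955 - 1*8644)/(-217810) = 608*(-1/296864) + (-231955 - 8644)*(-1/217810) = -19/9277 - 240599*(-1/217810) = -19/9277 + 240599/217810 = 2227898533/2020623370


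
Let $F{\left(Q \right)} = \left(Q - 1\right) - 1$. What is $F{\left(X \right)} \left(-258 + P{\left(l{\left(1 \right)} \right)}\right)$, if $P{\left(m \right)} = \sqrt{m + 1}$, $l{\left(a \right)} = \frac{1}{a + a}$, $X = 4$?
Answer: $-516 + \sqrt{6} \approx -513.55$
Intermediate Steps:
$l{\left(a \right)} = \frac{1}{2 a}$
$P{\left(m \right)} = \sqrt{1 + m}$
$F{\left(Q \right)} = -2 + Q$ ($F{\left(Q \right)} = \left(-1 + Q\right) - 1 = -2 + Q$)
$F{\left(X \right)} \left(-258 + P{\left(l{\left(1 \right)} \right)}\right) = \left(-2 + 4\right) \left(-258 + \sqrt{1 + \frac{1}{2 \cdot 1}}\right) = 2 \left(-258 + \sqrt{1 + \frac{1}{2} \cdot 1}\right) = 2 \left(-258 + \sqrt{1 + \frac{1}{2}}\right) = 2 \left(-258 + \sqrt{\frac{3}{2}}\right) = 2 \left(-258 + \frac{\sqrt{6}}{2}\right) = -516 + \sqrt{6}$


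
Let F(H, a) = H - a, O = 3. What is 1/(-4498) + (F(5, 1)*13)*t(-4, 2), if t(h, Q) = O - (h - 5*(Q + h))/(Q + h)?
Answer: 1403375/4498 ≈ 312.00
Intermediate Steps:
t(h, Q) = 3 - (-5*Q - 4*h)/(Q + h) (t(h, Q) = 3 - (h - 5*(Q + h))/(Q + h) = 3 - (h + (-5*Q - 5*h))/(Q + h) = 3 - (-5*Q - 4*h)/(Q + h))
1/(-4498) + (F(5, 1)*13)*t(-4, 2) = 1/(-4498) + ((5 - 1*1)*13)*((7*(-4) + 8*2)/(2 - 4)) = -1/4498 + ((5 - 1)*13)*((-28 + 16)/(-2)) = -1/4498 + (4*13)*(-½*(-12)) = -1/4498 + 52*6 = -1/4498 + 312 = 1403375/4498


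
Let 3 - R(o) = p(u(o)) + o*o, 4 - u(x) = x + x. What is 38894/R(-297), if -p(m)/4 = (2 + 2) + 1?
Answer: -19447/44093 ≈ -0.44104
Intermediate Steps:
u(x) = 4 - 2*x (u(x) = 4 - (x + x) = 4 - 2*x)
p(m) = -20 (p(m) = -4*((2 + 2) + 1) = -4*(4 + 1) = -4*5 = -20)
R(o) = 23 - o**2 (R(o) = 3 - (-20 + o*o) = 3 - (-20 + o**2) = 3 + (20 - o**2) = 23 - o**2)
38894/R(-297) = 38894/(23 - 1*(-297)**2) = 38894/(23 - 1*88209) = 38894/(23 - 88209) = 38894/(-88186) = 38894*(-1/88186) = -19447/44093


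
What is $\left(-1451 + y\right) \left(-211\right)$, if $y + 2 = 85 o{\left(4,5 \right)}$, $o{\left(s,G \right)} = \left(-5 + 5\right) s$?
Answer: $306583$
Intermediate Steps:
$o{\left(s,G \right)} = 0$ ($o{\left(s,G \right)} = 0 s = 0$)
$y = -2$ ($y = -2 + 85 \cdot 0 = -2 + 0 = -2$)
$\left(-1451 + y\right) \left(-211\right) = \left(-1451 - 2\right) \left(-211\right) = \left(-1453\right) \left(-211\right) = 306583$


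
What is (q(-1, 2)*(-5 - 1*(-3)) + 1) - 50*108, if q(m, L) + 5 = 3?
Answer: -5395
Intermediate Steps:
q(m, L) = -2 (q(m, L) = -5 + 3 = -2)
(q(-1, 2)*(-5 - 1*(-3)) + 1) - 50*108 = (-2*(-5 - 1*(-3)) + 1) - 50*108 = (-2*(-5 + 3) + 1) - 5400 = (-2*(-2) + 1) - 5400 = (4 + 1) - 5400 = 5 - 5400 = -5395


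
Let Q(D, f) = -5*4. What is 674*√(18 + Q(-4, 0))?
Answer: 674*I*√2 ≈ 953.18*I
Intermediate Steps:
Q(D, f) = -20
674*√(18 + Q(-4, 0)) = 674*√(18 - 20) = 674*√(-2) = 674*(I*√2) = 674*I*√2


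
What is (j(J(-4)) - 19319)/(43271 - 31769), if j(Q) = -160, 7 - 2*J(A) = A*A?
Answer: -6493/3834 ≈ -1.6935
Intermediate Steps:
J(A) = 7/2 - A**2/2 (J(A) = 7/2 - A*A/2 = 7/2 - A**2/2)
(j(J(-4)) - 19319)/(43271 - 31769) = (-160 - 19319)/(43271 - 31769) = -19479/11502 = -19479*1/11502 = -6493/3834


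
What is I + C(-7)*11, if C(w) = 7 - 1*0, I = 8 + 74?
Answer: 159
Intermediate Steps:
I = 82
C(w) = 7 (C(w) = 7 + 0 = 7)
I + C(-7)*11 = 82 + 7*11 = 82 + 77 = 159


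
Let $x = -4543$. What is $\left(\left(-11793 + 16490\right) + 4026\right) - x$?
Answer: $13266$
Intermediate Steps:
$\left(\left(-11793 + 16490\right) + 4026\right) - x = \left(\left(-11793 + 16490\right) + 4026\right) - -4543 = \left(4697 + 4026\right) + 4543 = 8723 + 4543 = 13266$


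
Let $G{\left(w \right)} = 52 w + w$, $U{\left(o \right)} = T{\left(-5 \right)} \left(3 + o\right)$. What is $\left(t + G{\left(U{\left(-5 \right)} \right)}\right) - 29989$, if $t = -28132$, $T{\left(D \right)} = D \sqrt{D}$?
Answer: $-58121 + 530 i \sqrt{5} \approx -58121.0 + 1185.1 i$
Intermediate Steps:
$T{\left(D \right)} = D^{\frac{3}{2}}$
$U{\left(o \right)} = - 5 i \sqrt{5} \left(3 + o\right)$ ($U{\left(o \right)} = \left(-5\right)^{\frac{3}{2}} \left(3 + o\right) = - 5 i \sqrt{5} \left(3 + o\right)$)
$G{\left(w \right)} = 53 w$
$\left(t + G{\left(U{\left(-5 \right)} \right)}\right) - 29989 = \left(-28132 + 53 \cdot 5 i \sqrt{5} \left(-3 - -5\right)\right) - 29989 = \left(-28132 + 53 \cdot 5 i \sqrt{5} \left(-3 + 5\right)\right) - 29989 = \left(-28132 + 53 \cdot 5 i \sqrt{5} \cdot 2\right) - 29989 = \left(-28132 + 53 \cdot 10 i \sqrt{5}\right) - 29989 = \left(-28132 + 530 i \sqrt{5}\right) - 29989 = -58121 + 530 i \sqrt{5}$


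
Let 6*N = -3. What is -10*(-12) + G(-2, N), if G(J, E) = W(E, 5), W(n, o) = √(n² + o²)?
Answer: 120 + √101/2 ≈ 125.02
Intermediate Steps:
N = -½ (N = (⅙)*(-3) = -½ ≈ -0.50000)
G(J, E) = √(25 + E²) (G(J, E) = √(E² + 5²) = √(E² + 25) = √(25 + E²))
-10*(-12) + G(-2, N) = -10*(-12) + √(25 + (-½)²) = 120 + √(25 + ¼) = 120 + √(101/4) = 120 + √101/2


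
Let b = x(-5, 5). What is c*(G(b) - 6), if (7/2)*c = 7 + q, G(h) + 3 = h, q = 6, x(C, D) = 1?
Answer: -208/7 ≈ -29.714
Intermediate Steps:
b = 1
G(h) = -3 + h
c = 26/7 (c = 2*(7 + 6)/7 = (2/7)*13 = 26/7 ≈ 3.7143)
c*(G(b) - 6) = 26*((-3 + 1) - 6)/7 = 26*(-2 - 6)/7 = (26/7)*(-8) = -208/7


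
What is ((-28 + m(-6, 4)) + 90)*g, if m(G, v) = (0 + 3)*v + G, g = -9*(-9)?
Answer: 5508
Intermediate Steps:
g = 81
m(G, v) = G + 3*v (m(G, v) = 3*v + G = G + 3*v)
((-28 + m(-6, 4)) + 90)*g = ((-28 + (-6 + 3*4)) + 90)*81 = ((-28 + (-6 + 12)) + 90)*81 = ((-28 + 6) + 90)*81 = (-22 + 90)*81 = 68*81 = 5508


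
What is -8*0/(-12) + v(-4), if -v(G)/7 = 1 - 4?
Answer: 21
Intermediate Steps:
v(G) = 21 (v(G) = -7*(1 - 4) = -7*(-3) = 21)
-8*0/(-12) + v(-4) = -8*0/(-12) + 21 = -0*(-1)/12 + 21 = -1*0 + 21 = 0 + 21 = 21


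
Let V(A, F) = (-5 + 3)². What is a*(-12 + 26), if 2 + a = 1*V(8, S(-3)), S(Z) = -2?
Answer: 28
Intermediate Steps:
V(A, F) = 4 (V(A, F) = (-2)² = 4)
a = 2 (a = -2 + 1*4 = -2 + 4 = 2)
a*(-12 + 26) = 2*(-12 + 26) = 2*14 = 28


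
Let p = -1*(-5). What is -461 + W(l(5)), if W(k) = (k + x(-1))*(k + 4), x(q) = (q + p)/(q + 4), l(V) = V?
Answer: -404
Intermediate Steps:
p = 5
x(q) = (5 + q)/(4 + q) (x(q) = (q + 5)/(q + 4) = (5 + q)/(4 + q))
W(k) = (4 + k)*(4/3 + k) (W(k) = (k + (5 - 1)/(4 - 1))*(k + 4) = (k + 4/3)*(4 + k) = (4/3 + k)*(4 + k) = (4 + k)*(4/3 + k))
-461 + W(l(5)) = -461 + (16/3 + 5² + (16/3)*5) = -461 + (16/3 + 25 + 80/3) = -461 + 57 = -404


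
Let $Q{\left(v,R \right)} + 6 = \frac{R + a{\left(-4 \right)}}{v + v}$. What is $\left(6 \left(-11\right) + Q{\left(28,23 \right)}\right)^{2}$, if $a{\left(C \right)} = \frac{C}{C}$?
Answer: $\frac{251001}{49} \approx 5122.5$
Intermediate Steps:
$a{\left(C \right)} = 1$
$Q{\left(v,R \right)} = -6 + \frac{1 + R}{2 v}$ ($Q{\left(v,R \right)} = -6 + \frac{R + 1}{v + v} = -6 + \frac{1 + R}{2 v}$)
$\left(6 \left(-11\right) + Q{\left(28,23 \right)}\right)^{2} = \left(6 \left(-11\right) + \frac{1 + 23 - 336}{2 \cdot 28}\right)^{2} = \left(-66 + \frac{1}{2} \cdot \frac{1}{28} \left(1 + 23 - 336\right)\right)^{2} = \left(-66 + \frac{1}{2} \cdot \frac{1}{28} \left(-312\right)\right)^{2} = \left(-66 - \frac{39}{7}\right)^{2} = \left(- \frac{501}{7}\right)^{2} = \frac{251001}{49}$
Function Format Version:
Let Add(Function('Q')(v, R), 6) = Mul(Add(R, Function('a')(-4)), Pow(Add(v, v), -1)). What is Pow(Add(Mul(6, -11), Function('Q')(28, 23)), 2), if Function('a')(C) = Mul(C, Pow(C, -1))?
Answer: Rational(251001, 49) ≈ 5122.5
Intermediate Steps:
Function('a')(C) = 1
Function('Q')(v, R) = Add(-6, Mul(Rational(1, 2), Pow(v, -1), Add(1, R))) (Function('Q')(v, R) = Add(-6, Mul(Add(R, 1), Pow(Add(v, v), -1))) = Add(-6, Mul(Add(1, R), Pow(Mul(2, v), -1))) = Add(-6, Mul(Add(1, R), Mul(Rational(1, 2), Pow(v, -1)))) = Add(-6, Mul(Rational(1, 2), Pow(v, -1), Add(1, R))))
Pow(Add(Mul(6, -11), Function('Q')(28, 23)), 2) = Pow(Add(Mul(6, -11), Mul(Rational(1, 2), Pow(28, -1), Add(1, 23, Mul(-12, 28)))), 2) = Pow(Add(-66, Mul(Rational(1, 2), Rational(1, 28), Add(1, 23, -336))), 2) = Pow(Add(-66, Mul(Rational(1, 2), Rational(1, 28), -312)), 2) = Pow(Add(-66, Rational(-39, 7)), 2) = Pow(Rational(-501, 7), 2) = Rational(251001, 49)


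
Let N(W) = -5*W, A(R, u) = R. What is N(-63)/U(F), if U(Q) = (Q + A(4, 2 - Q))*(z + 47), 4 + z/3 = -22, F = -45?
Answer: 315/1271 ≈ 0.24784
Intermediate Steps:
z = -78 (z = -12 + 3*(-22) = -12 - 66 = -78)
U(Q) = -124 - 31*Q (U(Q) = (Q + 4)*(-78 + 47) = (4 + Q)*(-31) = -124 - 31*Q)
N(-63)/U(F) = (-5*(-63))/(-124 - 31*(-45)) = 315/(-124 + 1395) = 315/1271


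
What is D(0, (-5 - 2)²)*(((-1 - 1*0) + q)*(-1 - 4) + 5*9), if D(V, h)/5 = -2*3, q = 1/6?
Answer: -1475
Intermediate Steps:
q = ⅙ ≈ 0.16667
D(V, h) = -30 (D(V, h) = 5*(-2*3) = 5*(-6) = -30)
D(0, (-5 - 2)²)*(((-1 - 1*0) + q)*(-1 - 4) + 5*9) = -30*(((-1 - 1*0) + ⅙)*(-1 - 4) + 5*9) = -30*(((-1 + 0) + ⅙)*(-5) + 45) = -30*((-1 + ⅙)*(-5) + 45) = -30*(-⅚*(-5) + 45) = -30*(25/6 + 45) = -30*295/6 = -1475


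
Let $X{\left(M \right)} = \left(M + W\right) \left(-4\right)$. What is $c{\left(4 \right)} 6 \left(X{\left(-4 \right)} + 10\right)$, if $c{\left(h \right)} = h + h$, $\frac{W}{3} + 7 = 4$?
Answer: $2976$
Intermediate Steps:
$W = -9$ ($W = -21 + 3 \cdot 4 = -21 + 12 = -9$)
$c{\left(h \right)} = 2 h$
$X{\left(M \right)} = 36 - 4 M$ ($X{\left(M \right)} = \left(M - 9\right) \left(-4\right) = \left(-9 + M\right) \left(-4\right) = 36 - 4 M$)
$c{\left(4 \right)} 6 \left(X{\left(-4 \right)} + 10\right) = 2 \cdot 4 \cdot 6 \left(\left(36 - -16\right) + 10\right) = 8 \cdot 6 \left(\left(36 + 16\right) + 10\right) = 48 \left(52 + 10\right) = 48 \cdot 62 = 2976$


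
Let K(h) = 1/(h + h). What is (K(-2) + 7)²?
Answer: 729/16 ≈ 45.563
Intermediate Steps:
K(h) = 1/(2*h)
(K(-2) + 7)² = ((½)/(-2) + 7)² = ((½)*(-½) + 7)² = (-¼ + 7)² = (27/4)² = 729/16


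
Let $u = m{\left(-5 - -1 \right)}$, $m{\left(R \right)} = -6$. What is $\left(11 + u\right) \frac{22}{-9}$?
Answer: $- \frac{110}{9} \approx -12.222$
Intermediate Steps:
$u = -6$
$\left(11 + u\right) \frac{22}{-9} = \left(11 - 6\right) \frac{22}{-9} = 5 \cdot 22 \left(- \frac{1}{9}\right) = 5 \left(- \frac{22}{9}\right) = - \frac{110}{9}$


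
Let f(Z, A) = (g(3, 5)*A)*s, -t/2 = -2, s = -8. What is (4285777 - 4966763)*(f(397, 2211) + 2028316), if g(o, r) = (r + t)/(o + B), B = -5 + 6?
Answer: -1354152918748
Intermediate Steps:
t = 4 (t = -2*(-2) = 4)
B = 1
g(o, r) = (4 + r)/(1 + o) (g(o, r) = (r + 4)/(o + 1) = (4 + r)/(1 + o))
f(Z, A) = -18*A (f(Z, A) = (((4 + 5)/(1 + 3))*A)*(-8) = ((9/4)*A)*(-8) = (((¼)*9)*A)*(-8) = (9*A/4)*(-8) = -18*A)
(4285777 - 4966763)*(f(397, 2211) + 2028316) = (4285777 - 4966763)*(-18*2211 + 2028316) = -680986*(-39798 + 2028316) = -680986*1988518 = -1354152918748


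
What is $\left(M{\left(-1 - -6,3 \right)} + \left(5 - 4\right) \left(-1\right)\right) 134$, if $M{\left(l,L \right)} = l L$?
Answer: $1876$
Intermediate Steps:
$M{\left(l,L \right)} = L l$
$\left(M{\left(-1 - -6,3 \right)} + \left(5 - 4\right) \left(-1\right)\right) 134 = \left(3 \left(-1 - -6\right) + \left(5 - 4\right) \left(-1\right)\right) 134 = \left(3 \left(-1 + 6\right) + 1 \left(-1\right)\right) 134 = \left(3 \cdot 5 - 1\right) 134 = \left(15 - 1\right) 134 = 14 \cdot 134 = 1876$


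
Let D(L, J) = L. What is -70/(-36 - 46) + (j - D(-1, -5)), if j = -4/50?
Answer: 1818/1025 ≈ 1.7737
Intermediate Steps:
j = -2/25 (j = -4*1/50 = -2/25 ≈ -0.080000)
-70/(-36 - 46) + (j - D(-1, -5)) = -70/(-36 - 46) + (-2/25 - 1*(-1)) = -70/(-82) + (-2/25 + 1) = -70*(-1/82) + 23/25 = 35/41 + 23/25 = 1818/1025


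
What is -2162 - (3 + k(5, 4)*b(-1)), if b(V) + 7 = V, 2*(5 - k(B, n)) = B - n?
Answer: -2129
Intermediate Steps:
k(B, n) = 5 + n/2 - B/2 (k(B, n) = 5 - (B - n)/2 = 5 + (n/2 - B/2) = 5 + n/2 - B/2)
b(V) = -7 + V
-2162 - (3 + k(5, 4)*b(-1)) = -2162 - (3 + (5 + (1/2)*4 - 1/2*5)*(-7 - 1)) = -2162 - (3 + (5 + 2 - 5/2)*(-8)) = -2162 - (3 + (9/2)*(-8)) = -2162 - (3 - 36) = -2162 - 1*(-33) = -2162 + 33 = -2129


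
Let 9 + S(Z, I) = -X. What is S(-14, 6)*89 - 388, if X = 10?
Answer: -2079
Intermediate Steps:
S(Z, I) = -19 (S(Z, I) = -9 - 1*10 = -9 - 10 = -19)
S(-14, 6)*89 - 388 = -19*89 - 388 = -1691 - 388 = -2079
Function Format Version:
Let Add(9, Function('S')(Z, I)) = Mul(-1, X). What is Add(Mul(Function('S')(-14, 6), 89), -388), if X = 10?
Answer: -2079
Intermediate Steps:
Function('S')(Z, I) = -19 (Function('S')(Z, I) = Add(-9, Mul(-1, 10)) = Add(-9, -10) = -19)
Add(Mul(Function('S')(-14, 6), 89), -388) = Add(Mul(-19, 89), -388) = Add(-1691, -388) = -2079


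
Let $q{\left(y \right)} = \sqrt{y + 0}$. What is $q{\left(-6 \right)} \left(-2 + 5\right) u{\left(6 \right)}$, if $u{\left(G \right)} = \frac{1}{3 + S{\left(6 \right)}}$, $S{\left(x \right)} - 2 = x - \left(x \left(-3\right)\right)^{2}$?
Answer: $- \frac{3 i \sqrt{6}}{313} \approx - 0.023478 i$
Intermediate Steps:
$q{\left(y \right)} = \sqrt{y}$
$S{\left(x \right)} = 2 + x - 9 x^{2}$ ($S{\left(x \right)} = 2 + \left(x - \left(x \left(-3\right)\right)^{2}\right) = 2 - \left(\left(- 3 x\right)^{2} - x\right) = 2 + \left(x - 9 x^{2}\right) = 2 - \left(- x + 9 x^{2}\right) = 2 + x - 9 x^{2}$)
$u{\left(G \right)} = - \frac{1}{313}$ ($u{\left(G \right)} = \frac{1}{3 + \left(2 + 6 - 9 \cdot 6^{2}\right)} = \frac{1}{3 + \left(2 + 6 - 324\right)} = \frac{1}{3 - 316} = \frac{1}{-313} = - \frac{1}{313}$)
$q{\left(-6 \right)} \left(-2 + 5\right) u{\left(6 \right)} = \sqrt{-6} \left(-2 + 5\right) \left(- \frac{1}{313}\right) = i \sqrt{6} \cdot 3 \left(- \frac{1}{313}\right) = i \sqrt{6} \left(- \frac{3}{313}\right) = - \frac{3 i \sqrt{6}}{313}$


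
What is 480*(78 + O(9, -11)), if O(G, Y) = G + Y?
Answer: 36480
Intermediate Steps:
480*(78 + O(9, -11)) = 480*(78 + (9 - 11)) = 480*(78 - 2) = 480*76 = 36480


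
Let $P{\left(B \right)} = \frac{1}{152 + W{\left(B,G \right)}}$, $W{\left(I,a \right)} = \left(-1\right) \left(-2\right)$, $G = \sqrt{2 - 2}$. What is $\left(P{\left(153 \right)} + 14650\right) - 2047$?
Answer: $\frac{1940863}{154} \approx 12603.0$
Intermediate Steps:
$G = 0$ ($G = \sqrt{0} = 0$)
$W{\left(I,a \right)} = 2$
$P{\left(B \right)} = \frac{1}{154}$ ($P{\left(B \right)} = \frac{1}{152 + 2} = \frac{1}{154}$)
$\left(P{\left(153 \right)} + 14650\right) - 2047 = \left(\frac{1}{154} + 14650\right) - 2047 = \frac{2256101}{154} - 2047 = \frac{1940863}{154}$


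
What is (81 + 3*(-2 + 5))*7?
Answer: 630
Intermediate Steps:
(81 + 3*(-2 + 5))*7 = (81 + 3*3)*7 = (81 + 9)*7 = 90*7 = 630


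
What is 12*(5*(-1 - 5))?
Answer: -360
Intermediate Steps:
12*(5*(-1 - 5)) = 12*(5*(-6)) = 12*(-30) = -360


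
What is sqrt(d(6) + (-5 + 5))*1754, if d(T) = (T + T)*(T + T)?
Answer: 21048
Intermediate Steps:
d(T) = 4*T**2 (d(T) = (2*T)*(2*T) = 4*T**2)
sqrt(d(6) + (-5 + 5))*1754 = sqrt(4*6**2 + (-5 + 5))*1754 = sqrt(4*36 + 0)*1754 = sqrt(144 + 0)*1754 = sqrt(144)*1754 = 12*1754 = 21048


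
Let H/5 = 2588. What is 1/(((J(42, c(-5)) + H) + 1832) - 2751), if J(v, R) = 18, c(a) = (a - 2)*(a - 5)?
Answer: 1/12039 ≈ 8.3063e-5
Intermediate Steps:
c(a) = (-5 + a)*(-2 + a) (c(a) = (-2 + a)*(-5 + a) = (-5 + a)*(-2 + a))
H = 12940 (H = 5*2588 = 12940)
1/(((J(42, c(-5)) + H) + 1832) - 2751) = 1/(((18 + 12940) + 1832) - 2751) = 1/((12958 + 1832) - 2751) = 1/(14790 - 2751) = 1/12039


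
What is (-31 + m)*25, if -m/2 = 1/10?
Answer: -780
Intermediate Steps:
m = -1/5 (m = -2/10 = -2*1/10 = -1/5 ≈ -0.20000)
(-31 + m)*25 = (-31 - 1/5)*25 = -156/5*25 = -780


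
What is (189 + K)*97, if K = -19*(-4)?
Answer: 25705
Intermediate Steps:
K = 76
(189 + K)*97 = (189 + 76)*97 = 265*97 = 25705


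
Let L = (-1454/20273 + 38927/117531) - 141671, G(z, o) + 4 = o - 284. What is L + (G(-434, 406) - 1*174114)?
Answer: -752141024945324/2382705963 ≈ -3.1567e+5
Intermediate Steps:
G(z, o) = -288 + o (G(z, o) = -4 + (o - 284) = -4 + (-284 + o) = -288 + o)
L = -337559718207176/2382705963 (L = (-1454*1/20273 + 38927*(1/117531)) - 141671 = (-1454/20273 + 38927/117531) - 141671 = 618276997/2382705963 - 141671 = -337559718207176/2382705963 ≈ -1.4167e+5)
L + (G(-434, 406) - 1*174114) = -337559718207176/2382705963 + ((-288 + 406) - 1*174114) = -337559718207176/2382705963 + (118 - 174114) = -337559718207176/2382705963 - 173996 = -752141024945324/2382705963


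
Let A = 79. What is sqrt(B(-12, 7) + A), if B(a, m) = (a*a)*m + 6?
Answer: sqrt(1093) ≈ 33.061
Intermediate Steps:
B(a, m) = 6 + m*a**2 (B(a, m) = a**2*m + 6 = m*a**2 + 6 = 6 + m*a**2)
sqrt(B(-12, 7) + A) = sqrt((6 + 7*(-12)**2) + 79) = sqrt((6 + 7*144) + 79) = sqrt((6 + 1008) + 79) = sqrt(1014 + 79) = sqrt(1093)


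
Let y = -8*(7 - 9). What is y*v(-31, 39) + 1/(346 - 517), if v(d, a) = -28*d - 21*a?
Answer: 134063/171 ≈ 783.99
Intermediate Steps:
y = 16 (y = -8*(-2) = 16)
y*v(-31, 39) + 1/(346 - 517) = 16*(-28*(-31) - 21*39) + 1/(346 - 517) = 16*(868 - 819) + 1/(-171) = 16*49 - 1/171 = 784 - 1/171 = 134063/171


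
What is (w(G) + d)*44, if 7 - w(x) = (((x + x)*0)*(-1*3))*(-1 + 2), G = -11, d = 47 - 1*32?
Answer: 968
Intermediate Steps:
d = 15 (d = 47 - 32 = 15)
w(x) = 7 (w(x) = 7 - ((x + x)*0)*(-1*3)*(-1 + 2) = 7 - ((2*x)*0)*(-3) = 7 - 0*(-3) = 7 - 0 = 7 - 1*0 = 7 + 0 = 7)
(w(G) + d)*44 = (7 + 15)*44 = 22*44 = 968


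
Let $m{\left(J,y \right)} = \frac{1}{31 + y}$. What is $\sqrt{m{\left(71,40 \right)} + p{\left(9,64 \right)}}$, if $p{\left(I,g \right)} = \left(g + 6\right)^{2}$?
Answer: $\frac{\sqrt{24700971}}{71} \approx 70.0$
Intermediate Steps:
$p{\left(I,g \right)} = \left(6 + g\right)^{2}$
$\sqrt{m{\left(71,40 \right)} + p{\left(9,64 \right)}} = \sqrt{\frac{1}{31 + 40} + \left(6 + 64\right)^{2}} = \sqrt{\frac{1}{71} + 70^{2}} = \sqrt{\frac{1}{71} + 4900} = \sqrt{\frac{347901}{71}} = \frac{\sqrt{24700971}}{71}$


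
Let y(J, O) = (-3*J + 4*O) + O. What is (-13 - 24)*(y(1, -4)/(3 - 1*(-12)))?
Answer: 851/15 ≈ 56.733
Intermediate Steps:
y(J, O) = -3*J + 5*O
(-13 - 24)*(y(1, -4)/(3 - 1*(-12))) = (-13 - 24)*((-3*1 + 5*(-4))/(3 - 1*(-12))) = -37*(-3 - 20)/(3 + 12) = -(-851)/15 = -37*(-23/15) = 851/15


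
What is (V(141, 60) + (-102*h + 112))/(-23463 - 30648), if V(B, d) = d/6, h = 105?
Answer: 10588/54111 ≈ 0.19567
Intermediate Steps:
V(B, d) = d/6 (V(B, d) = d*(1/6) = d/6)
(V(141, 60) + (-102*h + 112))/(-23463 - 30648) = ((1/6)*60 + (-102*105 + 112))/(-23463 - 30648) = (10 + (-10710 + 112))/(-54111) = (10 - 10598)*(-1/54111) = -10588*(-1/54111) = 10588/54111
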